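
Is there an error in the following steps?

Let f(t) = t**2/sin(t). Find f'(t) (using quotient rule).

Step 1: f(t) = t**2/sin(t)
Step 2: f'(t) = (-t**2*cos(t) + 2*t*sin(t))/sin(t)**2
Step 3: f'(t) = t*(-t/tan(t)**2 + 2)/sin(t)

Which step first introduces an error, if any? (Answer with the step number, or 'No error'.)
Step 3

Step 3 is incorrect due to a wrong exponent.
The step shows: t*(-t/tan(t)**2 + 2)/sin(t)
The correct value should be: t*(-t/tan(t) + 2)/sin(t)

Explanation: The exponent -1 on tan(t) was incorrectly written as -2: the term t*(-t/tan(t) + 2)/sin(t) was incorrectly written as t*(-t/tan(t)**2 + 2)/sin(t)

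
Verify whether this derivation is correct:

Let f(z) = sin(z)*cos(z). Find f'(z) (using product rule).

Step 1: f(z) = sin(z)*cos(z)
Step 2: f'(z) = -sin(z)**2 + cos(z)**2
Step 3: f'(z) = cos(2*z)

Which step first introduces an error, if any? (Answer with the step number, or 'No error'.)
No error

All steps in this derivation are correct.
The final answer f'(z) = cos(2*z) is valid.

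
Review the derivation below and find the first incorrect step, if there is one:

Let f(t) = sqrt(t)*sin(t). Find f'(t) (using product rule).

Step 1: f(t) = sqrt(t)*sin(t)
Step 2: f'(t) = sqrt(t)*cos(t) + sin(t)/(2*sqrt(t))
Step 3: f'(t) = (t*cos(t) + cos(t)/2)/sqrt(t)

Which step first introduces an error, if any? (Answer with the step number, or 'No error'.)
Step 3

Step 3 is incorrect due to a wrong trig function.
The step shows: (t*cos(t) + cos(t)/2)/sqrt(t)
The correct value should be: (t*cos(t) + sin(t)/2)/sqrt(t)

Explanation: sin(t) was incorrectly written as cos(t): the term (t*cos(t) + sin(t)/2)/sqrt(t) was incorrectly written as (t*cos(t) + cos(t)/2)/sqrt(t)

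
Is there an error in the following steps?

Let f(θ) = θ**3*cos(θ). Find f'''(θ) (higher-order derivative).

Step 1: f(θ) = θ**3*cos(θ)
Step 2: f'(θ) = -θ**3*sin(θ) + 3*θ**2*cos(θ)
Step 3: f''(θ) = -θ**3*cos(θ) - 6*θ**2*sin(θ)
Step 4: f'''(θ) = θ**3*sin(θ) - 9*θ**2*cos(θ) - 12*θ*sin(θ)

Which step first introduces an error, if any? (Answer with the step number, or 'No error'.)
Step 3

Step 3 is incorrect due to a dropped term.
The step shows: -θ**3*cos(θ) - 6*θ**2*sin(θ)
The correct value should be: -θ**3*cos(θ) - 6*θ**2*sin(θ) + 6*θ*cos(θ)

Explanation: A term was dropped: the term 6*θ*cos(θ) was incorrectly omitted
The later steps are derived from this incorrect expression, so the error originates in Step 3.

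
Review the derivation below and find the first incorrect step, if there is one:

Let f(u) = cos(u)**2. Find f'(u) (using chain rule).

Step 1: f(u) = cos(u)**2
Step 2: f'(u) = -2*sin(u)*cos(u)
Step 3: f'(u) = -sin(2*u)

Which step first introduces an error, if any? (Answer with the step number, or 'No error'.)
No error

All steps in this derivation are correct.
The final answer f'(u) = -sin(2*u) is valid.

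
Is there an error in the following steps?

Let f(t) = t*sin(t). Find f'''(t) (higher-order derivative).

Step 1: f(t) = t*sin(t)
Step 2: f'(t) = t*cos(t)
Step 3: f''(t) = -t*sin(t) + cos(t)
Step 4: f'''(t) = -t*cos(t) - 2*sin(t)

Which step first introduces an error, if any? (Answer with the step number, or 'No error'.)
Step 2

Step 2 is incorrect due to a dropped term.
The step shows: t*cos(t)
The correct value should be: t*cos(t) + sin(t)

Explanation: A term was dropped: the term sin(t) was incorrectly omitted
The later steps are derived from this incorrect expression, so the error originates in Step 2.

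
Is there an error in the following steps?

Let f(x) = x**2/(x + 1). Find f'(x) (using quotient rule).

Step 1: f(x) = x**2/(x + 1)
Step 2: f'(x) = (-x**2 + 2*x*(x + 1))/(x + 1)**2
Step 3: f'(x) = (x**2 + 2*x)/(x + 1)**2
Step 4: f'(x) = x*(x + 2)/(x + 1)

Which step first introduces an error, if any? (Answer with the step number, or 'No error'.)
Step 4

Step 4 is incorrect due to a wrong exponent.
The step shows: x*(x + 2)/(x + 1)
The correct value should be: x*(x + 2)/(x + 1)**2

Explanation: The exponent -2 on x + 1 was incorrectly written as -1: the term x*(x + 2)/(x + 1)**2 was incorrectly written as x*(x + 2)/(x + 1)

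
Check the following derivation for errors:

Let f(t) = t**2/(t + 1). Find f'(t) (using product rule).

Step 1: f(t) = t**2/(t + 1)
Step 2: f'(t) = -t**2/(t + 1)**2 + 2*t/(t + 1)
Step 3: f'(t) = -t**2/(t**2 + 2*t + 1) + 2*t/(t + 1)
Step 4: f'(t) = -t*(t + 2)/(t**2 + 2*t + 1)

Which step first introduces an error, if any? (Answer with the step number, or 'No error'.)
Step 4

Step 4 is incorrect due to a sign flip.
The step shows: -t*(t + 2)/(t**2 + 2*t + 1)
The correct value should be: t*(t + 2)/(t**2 + 2*t + 1)

Explanation: The sign of the whole expression was flipped: the term t*(t + 2)/(t**2 + 2*t + 1) was incorrectly written as -t*(t + 2)/(t**2 + 2*t + 1)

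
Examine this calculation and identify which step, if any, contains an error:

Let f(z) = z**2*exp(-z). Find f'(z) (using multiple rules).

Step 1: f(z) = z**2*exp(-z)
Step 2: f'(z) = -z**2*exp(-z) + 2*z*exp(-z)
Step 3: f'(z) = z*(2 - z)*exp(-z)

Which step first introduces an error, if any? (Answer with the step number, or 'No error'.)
No error

All steps in this derivation are correct.
The final answer f'(z) = z*(2 - z)*exp(-z) is valid.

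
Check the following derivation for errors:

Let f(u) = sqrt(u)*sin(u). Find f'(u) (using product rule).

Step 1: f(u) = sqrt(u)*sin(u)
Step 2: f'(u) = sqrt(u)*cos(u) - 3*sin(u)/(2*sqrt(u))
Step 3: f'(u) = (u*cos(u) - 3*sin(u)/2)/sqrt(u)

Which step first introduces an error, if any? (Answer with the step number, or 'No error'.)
Step 2

Step 2 is incorrect due to a wrong coefficient.
The step shows: sqrt(u)*cos(u) - 3*sin(u)/(2*sqrt(u))
The correct value should be: sqrt(u)*cos(u) + sin(u)/(2*sqrt(u))

Explanation: The coefficient 1/2 was incorrectly written as -3/2: the term sin(u)/(2*sqrt(u)) was incorrectly written as -3*sin(u)/(2*sqrt(u))
The later steps are derived from this incorrect expression, so the error originates in Step 2.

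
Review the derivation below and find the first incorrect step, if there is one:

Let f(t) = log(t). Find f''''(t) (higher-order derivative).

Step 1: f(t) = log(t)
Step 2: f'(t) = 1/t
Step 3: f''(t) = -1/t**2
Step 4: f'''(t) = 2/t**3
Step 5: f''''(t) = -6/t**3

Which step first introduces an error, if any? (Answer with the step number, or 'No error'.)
Step 5

Step 5 is incorrect due to a wrong exponent.
The step shows: -6/t**3
The correct value should be: -6/t**4

Explanation: The exponent -4 on t was incorrectly written as -3: the term -6/t**4 was incorrectly written as -6/t**3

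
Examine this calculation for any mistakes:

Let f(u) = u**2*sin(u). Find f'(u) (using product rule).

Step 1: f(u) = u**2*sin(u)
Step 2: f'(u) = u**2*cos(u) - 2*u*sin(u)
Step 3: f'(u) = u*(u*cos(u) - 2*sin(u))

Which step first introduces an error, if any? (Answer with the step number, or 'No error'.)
Step 2

Step 2 is incorrect due to a sign flip.
The step shows: u**2*cos(u) - 2*u*sin(u)
The correct value should be: u**2*cos(u) + 2*u*sin(u)

Explanation: The sign of one term was flipped: the term 2*u*sin(u) was incorrectly written as -2*u*sin(u)
The later steps are derived from this incorrect expression, so the error originates in Step 2.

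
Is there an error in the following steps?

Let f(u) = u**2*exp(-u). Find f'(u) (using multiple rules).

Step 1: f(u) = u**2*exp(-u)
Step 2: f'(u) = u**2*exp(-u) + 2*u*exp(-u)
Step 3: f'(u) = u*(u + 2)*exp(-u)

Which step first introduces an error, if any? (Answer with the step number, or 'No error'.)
Step 2

Step 2 is incorrect due to a sign flip.
The step shows: u**2*exp(-u) + 2*u*exp(-u)
The correct value should be: -u**2*exp(-u) + 2*u*exp(-u)

Explanation: The sign of one term was flipped: the term -u**2*exp(-u) was incorrectly written as u**2*exp(-u)
The later steps are derived from this incorrect expression, so the error originates in Step 2.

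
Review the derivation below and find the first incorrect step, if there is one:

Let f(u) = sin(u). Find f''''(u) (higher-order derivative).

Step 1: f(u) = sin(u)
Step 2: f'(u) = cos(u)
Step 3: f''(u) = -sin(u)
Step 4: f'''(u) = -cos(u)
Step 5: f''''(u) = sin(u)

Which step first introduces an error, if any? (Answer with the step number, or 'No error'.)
No error

All steps in this derivation are correct.
The final answer f''''(u) = sin(u) is valid.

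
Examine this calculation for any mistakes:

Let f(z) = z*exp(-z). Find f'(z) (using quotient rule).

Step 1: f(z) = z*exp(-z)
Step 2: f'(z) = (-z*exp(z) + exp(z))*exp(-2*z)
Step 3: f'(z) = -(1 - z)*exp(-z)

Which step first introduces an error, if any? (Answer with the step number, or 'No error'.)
Step 3

Step 3 is incorrect due to a sign flip.
The step shows: -(1 - z)*exp(-z)
The correct value should be: (1 - z)*exp(-z)

Explanation: The sign of the whole expression was flipped: the term (1 - z)*exp(-z) was incorrectly written as -(1 - z)*exp(-z)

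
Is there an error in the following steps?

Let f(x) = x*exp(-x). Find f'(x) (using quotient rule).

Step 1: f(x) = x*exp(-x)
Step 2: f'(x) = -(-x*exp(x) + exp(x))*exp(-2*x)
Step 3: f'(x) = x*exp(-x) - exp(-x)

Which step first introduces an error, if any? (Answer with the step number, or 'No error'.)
Step 2

Step 2 is incorrect due to a sign flip.
The step shows: -(-x*exp(x) + exp(x))*exp(-2*x)
The correct value should be: (-x*exp(x) + exp(x))*exp(-2*x)

Explanation: The sign of the whole expression was flipped: the term (-x*exp(x) + exp(x))*exp(-2*x) was incorrectly written as -(-x*exp(x) + exp(x))*exp(-2*x)
The later steps are derived from this incorrect expression, so the error originates in Step 2.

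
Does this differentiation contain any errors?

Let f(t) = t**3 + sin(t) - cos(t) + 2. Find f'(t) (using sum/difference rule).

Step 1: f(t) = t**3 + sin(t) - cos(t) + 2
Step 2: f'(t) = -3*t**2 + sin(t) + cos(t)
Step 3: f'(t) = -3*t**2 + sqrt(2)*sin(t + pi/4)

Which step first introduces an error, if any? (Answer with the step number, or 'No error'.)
Step 2

Step 2 is incorrect due to a sign flip.
The step shows: -3*t**2 + sin(t) + cos(t)
The correct value should be: 3*t**2 + sin(t) + cos(t)

Explanation: The sign of one term was flipped: the term 3*t**2 was incorrectly written as -3*t**2
The later steps are derived from this incorrect expression, so the error originates in Step 2.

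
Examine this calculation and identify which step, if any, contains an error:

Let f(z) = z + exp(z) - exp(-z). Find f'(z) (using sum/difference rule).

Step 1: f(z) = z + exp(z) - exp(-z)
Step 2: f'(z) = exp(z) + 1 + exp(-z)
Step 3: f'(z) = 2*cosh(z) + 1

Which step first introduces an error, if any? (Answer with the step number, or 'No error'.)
No error

All steps in this derivation are correct.
The final answer f'(z) = 2*cosh(z) + 1 is valid.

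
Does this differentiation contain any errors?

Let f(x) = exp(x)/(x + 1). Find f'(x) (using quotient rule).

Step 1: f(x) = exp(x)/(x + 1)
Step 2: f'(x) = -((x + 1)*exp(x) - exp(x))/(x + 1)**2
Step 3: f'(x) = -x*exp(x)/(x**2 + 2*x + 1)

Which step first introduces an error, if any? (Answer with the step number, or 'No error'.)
Step 2

Step 2 is incorrect due to a sign flip.
The step shows: -((x + 1)*exp(x) - exp(x))/(x + 1)**2
The correct value should be: ((x + 1)*exp(x) - exp(x))/(x + 1)**2

Explanation: The sign of the whole expression was flipped: the term ((x + 1)*exp(x) - exp(x))/(x + 1)**2 was incorrectly written as -((x + 1)*exp(x) - exp(x))/(x + 1)**2
The later steps are derived from this incorrect expression, so the error originates in Step 2.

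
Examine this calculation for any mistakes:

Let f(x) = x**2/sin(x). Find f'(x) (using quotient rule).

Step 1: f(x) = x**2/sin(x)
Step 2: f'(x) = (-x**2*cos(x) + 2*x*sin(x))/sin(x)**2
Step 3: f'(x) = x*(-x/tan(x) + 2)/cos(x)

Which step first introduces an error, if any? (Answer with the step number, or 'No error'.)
Step 3

Step 3 is incorrect due to a wrong trig function.
The step shows: x*(-x/tan(x) + 2)/cos(x)
The correct value should be: x*(-x/tan(x) + 2)/sin(x)

Explanation: sin(x) was incorrectly written as cos(x): the term x*(-x/tan(x) + 2)/sin(x) was incorrectly written as x*(-x/tan(x) + 2)/cos(x)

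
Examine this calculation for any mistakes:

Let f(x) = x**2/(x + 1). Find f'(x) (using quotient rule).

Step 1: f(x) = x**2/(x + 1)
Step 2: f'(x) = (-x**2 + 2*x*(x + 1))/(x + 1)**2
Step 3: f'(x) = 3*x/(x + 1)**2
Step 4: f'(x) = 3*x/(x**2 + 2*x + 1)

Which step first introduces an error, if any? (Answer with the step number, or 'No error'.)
Step 3

Step 3 is incorrect due to a wrong exponent.
The step shows: 3*x/(x + 1)**2
The correct value should be: (x**2 + 2*x)/(x + 1)**2

Explanation: The exponent 2 on x was incorrectly written as 1: the term (x**2 + 2*x)/(x + 1)**2 was incorrectly written as 3*x/(x + 1)**2
The later steps are derived from this incorrect expression, so the error originates in Step 3.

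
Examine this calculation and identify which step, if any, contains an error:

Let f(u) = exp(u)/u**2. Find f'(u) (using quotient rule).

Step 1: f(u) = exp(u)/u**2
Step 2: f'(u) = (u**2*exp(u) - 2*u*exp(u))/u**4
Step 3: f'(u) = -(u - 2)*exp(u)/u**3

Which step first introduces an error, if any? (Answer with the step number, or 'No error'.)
Step 3

Step 3 is incorrect due to a sign flip.
The step shows: -(u - 2)*exp(u)/u**3
The correct value should be: (u - 2)*exp(u)/u**3

Explanation: The sign of the whole expression was flipped: the term (u - 2)*exp(u)/u**3 was incorrectly written as -(u - 2)*exp(u)/u**3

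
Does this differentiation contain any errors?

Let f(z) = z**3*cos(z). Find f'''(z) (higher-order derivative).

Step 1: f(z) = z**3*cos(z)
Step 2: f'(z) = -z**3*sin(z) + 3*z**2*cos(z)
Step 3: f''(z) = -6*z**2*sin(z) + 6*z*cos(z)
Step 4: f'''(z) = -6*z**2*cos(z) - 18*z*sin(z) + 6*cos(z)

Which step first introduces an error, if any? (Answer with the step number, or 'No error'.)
Step 3

Step 3 is incorrect due to a dropped term.
The step shows: -6*z**2*sin(z) + 6*z*cos(z)
The correct value should be: -z**3*cos(z) - 6*z**2*sin(z) + 6*z*cos(z)

Explanation: A term was dropped: the term -z**3*cos(z) was incorrectly omitted
The later steps are derived from this incorrect expression, so the error originates in Step 3.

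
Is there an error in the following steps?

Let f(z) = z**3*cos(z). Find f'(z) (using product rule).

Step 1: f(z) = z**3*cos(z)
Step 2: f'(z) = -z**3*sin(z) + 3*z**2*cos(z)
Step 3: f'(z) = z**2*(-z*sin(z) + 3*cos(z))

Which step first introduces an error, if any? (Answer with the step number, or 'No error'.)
No error

All steps in this derivation are correct.
The final answer f'(z) = z**2*(-z*sin(z) + 3*cos(z)) is valid.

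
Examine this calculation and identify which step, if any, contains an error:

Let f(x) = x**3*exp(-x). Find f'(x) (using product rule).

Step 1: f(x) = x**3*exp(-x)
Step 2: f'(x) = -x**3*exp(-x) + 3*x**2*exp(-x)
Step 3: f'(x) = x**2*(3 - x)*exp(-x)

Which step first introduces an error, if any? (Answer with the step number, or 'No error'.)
No error

All steps in this derivation are correct.
The final answer f'(x) = x**2*(3 - x)*exp(-x) is valid.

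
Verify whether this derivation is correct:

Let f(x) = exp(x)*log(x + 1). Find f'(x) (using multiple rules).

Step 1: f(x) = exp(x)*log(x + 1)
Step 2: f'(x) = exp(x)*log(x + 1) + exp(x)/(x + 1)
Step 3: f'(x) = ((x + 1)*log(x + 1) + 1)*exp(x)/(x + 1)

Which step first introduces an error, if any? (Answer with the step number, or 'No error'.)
No error

All steps in this derivation are correct.
The final answer f'(x) = ((x + 1)*log(x + 1) + 1)*exp(x)/(x + 1) is valid.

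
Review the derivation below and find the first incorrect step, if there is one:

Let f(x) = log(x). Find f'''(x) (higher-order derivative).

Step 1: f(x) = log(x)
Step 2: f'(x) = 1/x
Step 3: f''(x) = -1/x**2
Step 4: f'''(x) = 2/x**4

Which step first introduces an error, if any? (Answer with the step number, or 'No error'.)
Step 4

Step 4 is incorrect due to a wrong exponent.
The step shows: 2/x**4
The correct value should be: 2/x**3

Explanation: The exponent -3 on x was incorrectly written as -4: the term 2/x**3 was incorrectly written as 2/x**4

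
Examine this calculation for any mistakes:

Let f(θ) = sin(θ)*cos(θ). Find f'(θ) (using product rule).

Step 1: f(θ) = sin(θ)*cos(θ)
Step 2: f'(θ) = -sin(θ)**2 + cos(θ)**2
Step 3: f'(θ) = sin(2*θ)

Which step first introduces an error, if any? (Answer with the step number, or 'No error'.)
Step 3

Step 3 is incorrect due to a wrong trig function.
The step shows: sin(2*θ)
The correct value should be: cos(2*θ)

Explanation: cos(2*θ) was incorrectly written as sin(2*θ): the term cos(2*θ) was incorrectly written as sin(2*θ)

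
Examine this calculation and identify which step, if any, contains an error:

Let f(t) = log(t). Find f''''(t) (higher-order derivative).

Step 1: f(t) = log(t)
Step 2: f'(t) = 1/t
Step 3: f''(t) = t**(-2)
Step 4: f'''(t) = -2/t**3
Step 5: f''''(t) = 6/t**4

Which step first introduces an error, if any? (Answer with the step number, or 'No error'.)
Step 3

Step 3 is incorrect due to a sign flip.
The step shows: t**(-2)
The correct value should be: -1/t**2

Explanation: The sign of the whole expression was flipped: the term -1/t**2 was incorrectly written as t**(-2)
The later steps are derived from this incorrect expression, so the error originates in Step 3.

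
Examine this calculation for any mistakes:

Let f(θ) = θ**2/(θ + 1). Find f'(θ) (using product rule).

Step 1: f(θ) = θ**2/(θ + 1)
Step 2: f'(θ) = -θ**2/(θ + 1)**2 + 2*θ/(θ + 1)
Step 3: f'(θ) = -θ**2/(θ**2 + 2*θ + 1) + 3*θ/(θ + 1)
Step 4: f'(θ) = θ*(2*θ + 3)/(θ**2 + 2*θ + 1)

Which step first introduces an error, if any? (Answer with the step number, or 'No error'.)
Step 3

Step 3 is incorrect due to a wrong coefficient.
The step shows: -θ**2/(θ**2 + 2*θ + 1) + 3*θ/(θ + 1)
The correct value should be: -θ**2/(θ**2 + 2*θ + 1) + 2*θ/(θ + 1)

Explanation: The coefficient 2 was incorrectly written as 3: the term 2*θ/(θ + 1) was incorrectly written as 3*θ/(θ + 1)
The later steps are derived from this incorrect expression, so the error originates in Step 3.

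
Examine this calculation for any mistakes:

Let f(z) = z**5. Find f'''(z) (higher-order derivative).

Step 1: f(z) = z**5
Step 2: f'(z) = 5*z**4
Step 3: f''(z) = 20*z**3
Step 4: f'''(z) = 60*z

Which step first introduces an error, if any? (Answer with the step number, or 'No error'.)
Step 4

Step 4 is incorrect due to a wrong exponent.
The step shows: 60*z
The correct value should be: 60*z**2

Explanation: The exponent 2 on z was incorrectly written as 1: the term 60*z**2 was incorrectly written as 60*z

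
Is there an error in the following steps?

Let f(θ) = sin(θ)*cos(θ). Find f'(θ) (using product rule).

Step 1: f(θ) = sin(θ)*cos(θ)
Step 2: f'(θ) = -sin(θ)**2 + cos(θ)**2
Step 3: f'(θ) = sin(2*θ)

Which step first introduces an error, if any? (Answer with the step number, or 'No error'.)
Step 3

Step 3 is incorrect due to a wrong trig function.
The step shows: sin(2*θ)
The correct value should be: cos(2*θ)

Explanation: cos(2*θ) was incorrectly written as sin(2*θ): the term cos(2*θ) was incorrectly written as sin(2*θ)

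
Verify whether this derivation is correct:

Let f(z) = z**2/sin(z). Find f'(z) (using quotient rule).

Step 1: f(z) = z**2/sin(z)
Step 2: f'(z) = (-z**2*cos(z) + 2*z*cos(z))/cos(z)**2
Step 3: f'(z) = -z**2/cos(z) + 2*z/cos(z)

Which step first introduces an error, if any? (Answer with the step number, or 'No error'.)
Step 2

Step 2 is incorrect due to a wrong trig function.
The step shows: (-z**2*cos(z) + 2*z*cos(z))/cos(z)**2
The correct value should be: (-z**2*cos(z) + 2*z*sin(z))/sin(z)**2

Explanation: sin(z) was incorrectly written as cos(z): the term (-z**2*cos(z) + 2*z*sin(z))/sin(z)**2 was incorrectly written as (-z**2*cos(z) + 2*z*cos(z))/cos(z)**2
The later steps are derived from this incorrect expression, so the error originates in Step 2.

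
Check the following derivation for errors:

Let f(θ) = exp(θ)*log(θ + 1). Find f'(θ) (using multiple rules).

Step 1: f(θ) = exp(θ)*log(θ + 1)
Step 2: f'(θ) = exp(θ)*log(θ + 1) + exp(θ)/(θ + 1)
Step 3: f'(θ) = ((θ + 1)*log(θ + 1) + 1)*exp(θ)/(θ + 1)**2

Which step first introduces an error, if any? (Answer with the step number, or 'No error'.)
Step 3

Step 3 is incorrect due to a wrong exponent.
The step shows: ((θ + 1)*log(θ + 1) + 1)*exp(θ)/(θ + 1)**2
The correct value should be: ((θ + 1)*log(θ + 1) + 1)*exp(θ)/(θ + 1)

Explanation: The exponent -1 on θ + 1 was incorrectly written as -2: the term ((θ + 1)*log(θ + 1) + 1)*exp(θ)/(θ + 1) was incorrectly written as ((θ + 1)*log(θ + 1) + 1)*exp(θ)/(θ + 1)**2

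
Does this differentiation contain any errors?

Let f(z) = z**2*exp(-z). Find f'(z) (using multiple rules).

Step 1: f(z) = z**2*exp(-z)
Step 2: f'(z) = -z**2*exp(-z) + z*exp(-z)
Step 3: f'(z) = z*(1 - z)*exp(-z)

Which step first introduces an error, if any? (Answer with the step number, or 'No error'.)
Step 2

Step 2 is incorrect due to a wrong coefficient.
The step shows: -z**2*exp(-z) + z*exp(-z)
The correct value should be: -z**2*exp(-z) + 2*z*exp(-z)

Explanation: The coefficient 2 was incorrectly written as 1: the term 2*z*exp(-z) was incorrectly written as z*exp(-z)
The later steps are derived from this incorrect expression, so the error originates in Step 2.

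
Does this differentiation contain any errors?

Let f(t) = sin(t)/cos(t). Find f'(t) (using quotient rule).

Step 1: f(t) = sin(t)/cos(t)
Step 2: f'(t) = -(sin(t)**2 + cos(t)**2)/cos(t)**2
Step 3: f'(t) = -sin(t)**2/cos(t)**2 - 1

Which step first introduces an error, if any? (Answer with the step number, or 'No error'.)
Step 2

Step 2 is incorrect due to a sign flip.
The step shows: -(sin(t)**2 + cos(t)**2)/cos(t)**2
The correct value should be: (sin(t)**2 + cos(t)**2)/cos(t)**2

Explanation: The sign of the whole expression was flipped: the term (sin(t)**2 + cos(t)**2)/cos(t)**2 was incorrectly written as -(sin(t)**2 + cos(t)**2)/cos(t)**2
The later steps are derived from this incorrect expression, so the error originates in Step 2.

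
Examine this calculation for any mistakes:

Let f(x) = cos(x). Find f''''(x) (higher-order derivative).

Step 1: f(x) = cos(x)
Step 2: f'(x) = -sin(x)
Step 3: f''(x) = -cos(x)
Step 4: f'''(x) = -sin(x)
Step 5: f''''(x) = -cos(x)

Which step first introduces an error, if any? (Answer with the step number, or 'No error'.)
Step 4

Step 4 is incorrect due to a sign flip.
The step shows: -sin(x)
The correct value should be: sin(x)

Explanation: The sign of the whole expression was flipped: the term sin(x) was incorrectly written as -sin(x)
The later steps are derived from this incorrect expression, so the error originates in Step 4.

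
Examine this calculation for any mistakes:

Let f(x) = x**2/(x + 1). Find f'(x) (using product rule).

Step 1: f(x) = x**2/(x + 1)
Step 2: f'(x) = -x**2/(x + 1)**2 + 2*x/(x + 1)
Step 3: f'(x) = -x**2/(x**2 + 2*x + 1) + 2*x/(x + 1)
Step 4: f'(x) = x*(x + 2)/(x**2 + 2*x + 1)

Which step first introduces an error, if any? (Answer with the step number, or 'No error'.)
No error

All steps in this derivation are correct.
The final answer f'(x) = x*(x + 2)/(x**2 + 2*x + 1) is valid.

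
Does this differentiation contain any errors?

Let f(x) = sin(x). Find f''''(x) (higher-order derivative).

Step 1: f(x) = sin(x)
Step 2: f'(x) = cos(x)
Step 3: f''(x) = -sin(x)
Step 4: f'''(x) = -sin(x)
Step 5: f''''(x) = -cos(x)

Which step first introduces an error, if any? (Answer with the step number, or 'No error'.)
Step 4

Step 4 is incorrect due to a wrong trig function.
The step shows: -sin(x)
The correct value should be: -cos(x)

Explanation: cos(x) was incorrectly written as sin(x): the term -cos(x) was incorrectly written as -sin(x)
The later steps are derived from this incorrect expression, so the error originates in Step 4.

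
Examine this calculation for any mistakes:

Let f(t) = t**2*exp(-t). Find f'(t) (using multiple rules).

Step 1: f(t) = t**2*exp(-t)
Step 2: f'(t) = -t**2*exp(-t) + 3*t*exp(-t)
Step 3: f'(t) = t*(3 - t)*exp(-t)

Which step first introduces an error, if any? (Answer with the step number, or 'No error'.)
Step 2

Step 2 is incorrect due to a wrong coefficient.
The step shows: -t**2*exp(-t) + 3*t*exp(-t)
The correct value should be: -t**2*exp(-t) + 2*t*exp(-t)

Explanation: The coefficient 2 was incorrectly written as 3: the term 2*t*exp(-t) was incorrectly written as 3*t*exp(-t)
The later steps are derived from this incorrect expression, so the error originates in Step 2.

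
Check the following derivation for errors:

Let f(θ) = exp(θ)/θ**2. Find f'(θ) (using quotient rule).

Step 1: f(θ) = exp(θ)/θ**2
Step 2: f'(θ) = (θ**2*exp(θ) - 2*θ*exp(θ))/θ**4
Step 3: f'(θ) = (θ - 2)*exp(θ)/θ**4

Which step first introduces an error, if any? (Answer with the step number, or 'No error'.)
Step 3

Step 3 is incorrect due to a wrong exponent.
The step shows: (θ - 2)*exp(θ)/θ**4
The correct value should be: (θ - 2)*exp(θ)/θ**3

Explanation: The exponent -3 on θ was incorrectly written as -4: the term (θ - 2)*exp(θ)/θ**3 was incorrectly written as (θ - 2)*exp(θ)/θ**4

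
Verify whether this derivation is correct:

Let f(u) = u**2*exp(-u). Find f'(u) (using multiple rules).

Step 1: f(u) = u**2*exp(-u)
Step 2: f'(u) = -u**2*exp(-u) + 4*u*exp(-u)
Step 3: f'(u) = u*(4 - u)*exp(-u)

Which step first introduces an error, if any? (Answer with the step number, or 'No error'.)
Step 2

Step 2 is incorrect due to a wrong coefficient.
The step shows: -u**2*exp(-u) + 4*u*exp(-u)
The correct value should be: -u**2*exp(-u) + 2*u*exp(-u)

Explanation: The coefficient 2 was incorrectly written as 4: the term 2*u*exp(-u) was incorrectly written as 4*u*exp(-u)
The later steps are derived from this incorrect expression, so the error originates in Step 2.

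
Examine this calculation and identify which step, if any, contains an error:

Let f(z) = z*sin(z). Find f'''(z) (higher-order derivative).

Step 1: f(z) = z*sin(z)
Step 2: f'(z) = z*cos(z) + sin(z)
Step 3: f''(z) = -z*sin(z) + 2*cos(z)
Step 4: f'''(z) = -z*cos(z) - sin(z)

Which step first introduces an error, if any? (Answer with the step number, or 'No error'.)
Step 4

Step 4 is incorrect due to a wrong coefficient.
The step shows: -z*cos(z) - sin(z)
The correct value should be: -z*cos(z) - 3*sin(z)

Explanation: The coefficient -3 was incorrectly written as -1: the term -3*sin(z) was incorrectly written as -sin(z)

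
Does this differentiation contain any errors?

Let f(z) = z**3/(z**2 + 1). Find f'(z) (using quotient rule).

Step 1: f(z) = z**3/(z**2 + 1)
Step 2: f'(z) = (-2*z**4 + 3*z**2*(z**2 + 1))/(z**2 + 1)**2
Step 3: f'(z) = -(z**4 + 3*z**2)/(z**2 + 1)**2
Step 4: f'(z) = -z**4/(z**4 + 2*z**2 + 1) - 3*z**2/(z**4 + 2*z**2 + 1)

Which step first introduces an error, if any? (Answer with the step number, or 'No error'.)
Step 3

Step 3 is incorrect due to a sign flip.
The step shows: -(z**4 + 3*z**2)/(z**2 + 1)**2
The correct value should be: (z**4 + 3*z**2)/(z**2 + 1)**2

Explanation: The sign of the whole expression was flipped: the term (z**4 + 3*z**2)/(z**2 + 1)**2 was incorrectly written as -(z**4 + 3*z**2)/(z**2 + 1)**2
The later steps are derived from this incorrect expression, so the error originates in Step 3.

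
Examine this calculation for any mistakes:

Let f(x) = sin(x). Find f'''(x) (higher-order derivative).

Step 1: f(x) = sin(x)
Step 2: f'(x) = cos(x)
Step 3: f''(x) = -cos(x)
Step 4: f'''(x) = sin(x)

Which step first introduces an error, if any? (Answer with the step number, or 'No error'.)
Step 3

Step 3 is incorrect due to a wrong trig function.
The step shows: -cos(x)
The correct value should be: -sin(x)

Explanation: sin(x) was incorrectly written as cos(x): the term -sin(x) was incorrectly written as -cos(x)
The later steps are derived from this incorrect expression, so the error originates in Step 3.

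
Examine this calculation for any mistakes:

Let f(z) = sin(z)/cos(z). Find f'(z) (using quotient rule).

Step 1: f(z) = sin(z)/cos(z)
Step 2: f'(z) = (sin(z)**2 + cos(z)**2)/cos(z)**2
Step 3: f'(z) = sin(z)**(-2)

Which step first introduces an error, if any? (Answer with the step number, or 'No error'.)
Step 3

Step 3 is incorrect due to a wrong trig function.
The step shows: sin(z)**(-2)
The correct value should be: cos(z)**(-2)

Explanation: cos(z) was incorrectly written as sin(z): the term cos(z)**(-2) was incorrectly written as sin(z)**(-2)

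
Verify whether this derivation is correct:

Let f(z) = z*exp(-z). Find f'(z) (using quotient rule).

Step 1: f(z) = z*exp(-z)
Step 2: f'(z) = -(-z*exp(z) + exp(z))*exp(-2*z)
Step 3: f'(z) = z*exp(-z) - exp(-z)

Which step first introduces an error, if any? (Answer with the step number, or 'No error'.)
Step 2

Step 2 is incorrect due to a sign flip.
The step shows: -(-z*exp(z) + exp(z))*exp(-2*z)
The correct value should be: (-z*exp(z) + exp(z))*exp(-2*z)

Explanation: The sign of the whole expression was flipped: the term (-z*exp(z) + exp(z))*exp(-2*z) was incorrectly written as -(-z*exp(z) + exp(z))*exp(-2*z)
The later steps are derived from this incorrect expression, so the error originates in Step 2.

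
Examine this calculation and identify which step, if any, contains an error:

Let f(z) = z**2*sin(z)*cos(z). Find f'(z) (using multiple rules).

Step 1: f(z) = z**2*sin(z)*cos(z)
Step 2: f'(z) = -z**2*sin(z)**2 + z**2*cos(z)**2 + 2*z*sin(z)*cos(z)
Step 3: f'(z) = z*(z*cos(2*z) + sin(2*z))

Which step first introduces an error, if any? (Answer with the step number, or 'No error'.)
No error

All steps in this derivation are correct.
The final answer f'(z) = z*(z*cos(2*z) + sin(2*z)) is valid.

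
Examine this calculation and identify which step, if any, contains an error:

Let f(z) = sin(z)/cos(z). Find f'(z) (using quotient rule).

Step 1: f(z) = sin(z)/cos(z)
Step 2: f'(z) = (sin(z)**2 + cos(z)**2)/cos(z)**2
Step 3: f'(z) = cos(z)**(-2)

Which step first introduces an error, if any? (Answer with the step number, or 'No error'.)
No error

All steps in this derivation are correct.
The final answer f'(z) = cos(z)**(-2) is valid.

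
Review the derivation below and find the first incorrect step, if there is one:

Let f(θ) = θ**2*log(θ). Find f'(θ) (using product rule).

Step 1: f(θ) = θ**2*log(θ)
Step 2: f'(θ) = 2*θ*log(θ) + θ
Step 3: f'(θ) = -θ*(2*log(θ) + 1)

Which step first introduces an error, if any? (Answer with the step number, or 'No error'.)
Step 3

Step 3 is incorrect due to a sign flip.
The step shows: -θ*(2*log(θ) + 1)
The correct value should be: θ*(2*log(θ) + 1)

Explanation: The sign of the whole expression was flipped: the term θ*(2*log(θ) + 1) was incorrectly written as -θ*(2*log(θ) + 1)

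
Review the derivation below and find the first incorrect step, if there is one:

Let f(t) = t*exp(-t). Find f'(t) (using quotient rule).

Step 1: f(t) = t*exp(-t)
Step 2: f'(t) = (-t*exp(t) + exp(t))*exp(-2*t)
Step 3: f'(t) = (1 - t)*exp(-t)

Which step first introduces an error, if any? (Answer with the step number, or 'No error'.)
No error

All steps in this derivation are correct.
The final answer f'(t) = (1 - t)*exp(-t) is valid.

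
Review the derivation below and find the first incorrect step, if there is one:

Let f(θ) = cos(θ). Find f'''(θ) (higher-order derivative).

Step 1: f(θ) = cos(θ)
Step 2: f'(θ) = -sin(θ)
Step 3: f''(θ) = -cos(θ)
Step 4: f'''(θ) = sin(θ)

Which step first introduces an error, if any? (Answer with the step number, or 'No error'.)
No error

All steps in this derivation are correct.
The final answer f'''(θ) = sin(θ) is valid.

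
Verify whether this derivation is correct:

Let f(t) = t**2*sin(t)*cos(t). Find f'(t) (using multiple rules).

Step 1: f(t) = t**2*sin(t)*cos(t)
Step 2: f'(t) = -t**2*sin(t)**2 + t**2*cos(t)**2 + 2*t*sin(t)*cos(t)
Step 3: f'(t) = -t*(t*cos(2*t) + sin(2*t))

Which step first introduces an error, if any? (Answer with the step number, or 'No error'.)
Step 3

Step 3 is incorrect due to a sign flip.
The step shows: -t*(t*cos(2*t) + sin(2*t))
The correct value should be: t*(t*cos(2*t) + sin(2*t))

Explanation: The sign of the whole expression was flipped: the term t*(t*cos(2*t) + sin(2*t)) was incorrectly written as -t*(t*cos(2*t) + sin(2*t))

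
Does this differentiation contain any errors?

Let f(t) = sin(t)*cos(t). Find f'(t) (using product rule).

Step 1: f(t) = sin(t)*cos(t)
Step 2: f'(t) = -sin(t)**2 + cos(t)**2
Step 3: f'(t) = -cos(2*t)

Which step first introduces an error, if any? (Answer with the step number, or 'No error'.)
Step 3

Step 3 is incorrect due to a sign flip.
The step shows: -cos(2*t)
The correct value should be: cos(2*t)

Explanation: The sign of the whole expression was flipped: the term cos(2*t) was incorrectly written as -cos(2*t)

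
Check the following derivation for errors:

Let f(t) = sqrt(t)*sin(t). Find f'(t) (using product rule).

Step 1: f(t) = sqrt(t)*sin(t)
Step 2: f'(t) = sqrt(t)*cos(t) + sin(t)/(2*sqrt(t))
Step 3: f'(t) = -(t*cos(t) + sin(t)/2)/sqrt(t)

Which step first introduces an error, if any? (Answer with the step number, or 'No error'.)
Step 3

Step 3 is incorrect due to a sign flip.
The step shows: -(t*cos(t) + sin(t)/2)/sqrt(t)
The correct value should be: (t*cos(t) + sin(t)/2)/sqrt(t)

Explanation: The sign of the whole expression was flipped: the term (t*cos(t) + sin(t)/2)/sqrt(t) was incorrectly written as -(t*cos(t) + sin(t)/2)/sqrt(t)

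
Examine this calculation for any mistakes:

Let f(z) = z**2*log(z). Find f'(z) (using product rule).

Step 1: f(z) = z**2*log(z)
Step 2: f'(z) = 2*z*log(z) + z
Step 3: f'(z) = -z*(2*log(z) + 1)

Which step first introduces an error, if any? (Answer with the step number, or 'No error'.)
Step 3

Step 3 is incorrect due to a sign flip.
The step shows: -z*(2*log(z) + 1)
The correct value should be: z*(2*log(z) + 1)

Explanation: The sign of the whole expression was flipped: the term z*(2*log(z) + 1) was incorrectly written as -z*(2*log(z) + 1)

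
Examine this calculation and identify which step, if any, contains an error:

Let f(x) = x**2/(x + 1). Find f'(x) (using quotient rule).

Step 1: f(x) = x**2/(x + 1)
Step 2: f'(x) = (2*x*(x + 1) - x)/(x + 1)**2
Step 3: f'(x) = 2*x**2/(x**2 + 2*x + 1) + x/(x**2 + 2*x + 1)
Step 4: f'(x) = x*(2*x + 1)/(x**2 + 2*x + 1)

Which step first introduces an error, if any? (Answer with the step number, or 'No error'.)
Step 2

Step 2 is incorrect due to a wrong exponent.
The step shows: (2*x*(x + 1) - x)/(x + 1)**2
The correct value should be: (-x**2 + 2*x*(x + 1))/(x + 1)**2

Explanation: The exponent 2 on x was incorrectly written as 1: the term (-x**2 + 2*x*(x + 1))/(x + 1)**2 was incorrectly written as (2*x*(x + 1) - x)/(x + 1)**2
The later steps are derived from this incorrect expression, so the error originates in Step 2.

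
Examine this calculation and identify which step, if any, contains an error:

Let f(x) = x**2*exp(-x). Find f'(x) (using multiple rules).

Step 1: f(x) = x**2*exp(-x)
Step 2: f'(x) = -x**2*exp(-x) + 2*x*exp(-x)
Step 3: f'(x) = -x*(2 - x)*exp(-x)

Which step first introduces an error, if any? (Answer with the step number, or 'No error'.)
Step 3

Step 3 is incorrect due to a sign flip.
The step shows: -x*(2 - x)*exp(-x)
The correct value should be: x*(2 - x)*exp(-x)

Explanation: The sign of the whole expression was flipped: the term x*(2 - x)*exp(-x) was incorrectly written as -x*(2 - x)*exp(-x)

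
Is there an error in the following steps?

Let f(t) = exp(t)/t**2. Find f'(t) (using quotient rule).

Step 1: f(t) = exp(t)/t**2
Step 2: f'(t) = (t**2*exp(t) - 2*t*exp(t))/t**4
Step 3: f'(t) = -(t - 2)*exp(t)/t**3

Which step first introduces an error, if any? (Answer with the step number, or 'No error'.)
Step 3

Step 3 is incorrect due to a sign flip.
The step shows: -(t - 2)*exp(t)/t**3
The correct value should be: (t - 2)*exp(t)/t**3

Explanation: The sign of the whole expression was flipped: the term (t - 2)*exp(t)/t**3 was incorrectly written as -(t - 2)*exp(t)/t**3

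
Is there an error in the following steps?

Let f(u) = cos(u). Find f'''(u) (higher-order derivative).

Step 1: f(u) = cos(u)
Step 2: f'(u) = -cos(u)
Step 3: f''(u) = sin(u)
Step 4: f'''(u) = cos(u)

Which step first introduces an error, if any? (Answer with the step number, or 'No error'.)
Step 2

Step 2 is incorrect due to a wrong trig function.
The step shows: -cos(u)
The correct value should be: -sin(u)

Explanation: sin(u) was incorrectly written as cos(u): the term -sin(u) was incorrectly written as -cos(u)
The later steps are derived from this incorrect expression, so the error originates in Step 2.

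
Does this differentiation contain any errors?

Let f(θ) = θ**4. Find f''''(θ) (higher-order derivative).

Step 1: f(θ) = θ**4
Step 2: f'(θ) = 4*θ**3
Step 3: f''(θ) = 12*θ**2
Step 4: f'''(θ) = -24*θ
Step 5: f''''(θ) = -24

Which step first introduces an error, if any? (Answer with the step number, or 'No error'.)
Step 4

Step 4 is incorrect due to a sign flip.
The step shows: -24*θ
The correct value should be: 24*θ

Explanation: The sign of the whole expression was flipped: the term 24*θ was incorrectly written as -24*θ
The later steps are derived from this incorrect expression, so the error originates in Step 4.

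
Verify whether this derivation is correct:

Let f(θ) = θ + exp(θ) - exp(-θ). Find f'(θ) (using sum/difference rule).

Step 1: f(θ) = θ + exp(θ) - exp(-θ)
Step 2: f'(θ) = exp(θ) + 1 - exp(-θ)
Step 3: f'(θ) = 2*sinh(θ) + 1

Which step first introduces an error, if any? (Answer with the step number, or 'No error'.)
Step 2

Step 2 is incorrect due to a sign flip.
The step shows: exp(θ) + 1 - exp(-θ)
The correct value should be: exp(θ) + 1 + exp(-θ)

Explanation: The sign of one term was flipped: the term exp(-θ) was incorrectly written as -exp(-θ)
The later steps are derived from this incorrect expression, so the error originates in Step 2.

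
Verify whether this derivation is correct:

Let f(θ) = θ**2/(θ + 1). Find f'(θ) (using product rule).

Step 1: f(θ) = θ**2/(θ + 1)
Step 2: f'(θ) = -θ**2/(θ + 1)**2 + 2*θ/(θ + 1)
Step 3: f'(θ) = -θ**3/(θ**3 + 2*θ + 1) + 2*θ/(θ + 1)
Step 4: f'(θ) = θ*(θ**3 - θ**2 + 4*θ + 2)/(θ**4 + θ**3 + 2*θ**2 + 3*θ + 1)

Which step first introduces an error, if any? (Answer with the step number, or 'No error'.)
Step 3

Step 3 is incorrect due to a wrong exponent.
The step shows: -θ**3/(θ**3 + 2*θ + 1) + 2*θ/(θ + 1)
The correct value should be: -θ**2/(θ**2 + 2*θ + 1) + 2*θ/(θ + 1)

Explanation: The exponent 2 on θ was incorrectly written as 3: the term -θ**2/(θ**2 + 2*θ + 1) was incorrectly written as -θ**3/(θ**3 + 2*θ + 1)
The later steps are derived from this incorrect expression, so the error originates in Step 3.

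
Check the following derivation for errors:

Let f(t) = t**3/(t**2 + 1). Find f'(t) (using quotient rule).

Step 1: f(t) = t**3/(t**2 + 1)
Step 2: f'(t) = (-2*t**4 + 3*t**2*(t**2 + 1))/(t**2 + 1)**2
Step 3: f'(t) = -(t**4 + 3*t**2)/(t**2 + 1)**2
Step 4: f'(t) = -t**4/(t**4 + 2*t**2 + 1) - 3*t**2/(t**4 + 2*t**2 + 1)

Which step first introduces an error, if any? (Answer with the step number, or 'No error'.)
Step 3

Step 3 is incorrect due to a sign flip.
The step shows: -(t**4 + 3*t**2)/(t**2 + 1)**2
The correct value should be: (t**4 + 3*t**2)/(t**2 + 1)**2

Explanation: The sign of the whole expression was flipped: the term (t**4 + 3*t**2)/(t**2 + 1)**2 was incorrectly written as -(t**4 + 3*t**2)/(t**2 + 1)**2
The later steps are derived from this incorrect expression, so the error originates in Step 3.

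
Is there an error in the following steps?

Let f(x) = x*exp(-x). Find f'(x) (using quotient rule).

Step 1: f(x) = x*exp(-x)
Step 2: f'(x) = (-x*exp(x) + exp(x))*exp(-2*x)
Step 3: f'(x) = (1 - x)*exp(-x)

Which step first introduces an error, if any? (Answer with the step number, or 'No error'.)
No error

All steps in this derivation are correct.
The final answer f'(x) = (1 - x)*exp(-x) is valid.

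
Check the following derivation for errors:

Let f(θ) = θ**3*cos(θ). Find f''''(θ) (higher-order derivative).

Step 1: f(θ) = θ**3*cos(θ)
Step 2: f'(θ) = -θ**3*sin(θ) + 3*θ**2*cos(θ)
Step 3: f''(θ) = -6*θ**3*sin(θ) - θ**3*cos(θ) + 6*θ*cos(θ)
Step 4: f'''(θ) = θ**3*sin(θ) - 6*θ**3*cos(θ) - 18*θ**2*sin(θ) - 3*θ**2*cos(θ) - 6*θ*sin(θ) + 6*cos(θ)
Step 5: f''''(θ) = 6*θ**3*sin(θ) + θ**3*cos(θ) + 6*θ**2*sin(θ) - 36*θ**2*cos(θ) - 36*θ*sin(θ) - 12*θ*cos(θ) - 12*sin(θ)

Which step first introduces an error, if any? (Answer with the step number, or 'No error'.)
Step 3

Step 3 is incorrect due to a wrong exponent.
The step shows: -6*θ**3*sin(θ) - θ**3*cos(θ) + 6*θ*cos(θ)
The correct value should be: -θ**3*cos(θ) - 6*θ**2*sin(θ) + 6*θ*cos(θ)

Explanation: The exponent 2 on θ was incorrectly written as 3: the term -6*θ**2*sin(θ) was incorrectly written as -6*θ**3*sin(θ)
The later steps are derived from this incorrect expression, so the error originates in Step 3.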